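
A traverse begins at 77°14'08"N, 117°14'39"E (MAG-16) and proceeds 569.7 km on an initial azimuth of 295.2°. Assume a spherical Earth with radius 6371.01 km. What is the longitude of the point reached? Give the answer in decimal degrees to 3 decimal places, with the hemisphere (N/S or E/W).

93.418°E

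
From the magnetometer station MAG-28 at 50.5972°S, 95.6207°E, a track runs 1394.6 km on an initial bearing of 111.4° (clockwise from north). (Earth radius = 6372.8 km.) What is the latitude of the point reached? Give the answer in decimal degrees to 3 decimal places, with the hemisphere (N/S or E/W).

53.567°S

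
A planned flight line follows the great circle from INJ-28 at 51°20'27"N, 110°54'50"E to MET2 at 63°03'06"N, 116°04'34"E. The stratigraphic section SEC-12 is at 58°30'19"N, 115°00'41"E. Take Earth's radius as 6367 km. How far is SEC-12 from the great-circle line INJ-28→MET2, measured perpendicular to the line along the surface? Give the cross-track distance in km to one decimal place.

76.4 km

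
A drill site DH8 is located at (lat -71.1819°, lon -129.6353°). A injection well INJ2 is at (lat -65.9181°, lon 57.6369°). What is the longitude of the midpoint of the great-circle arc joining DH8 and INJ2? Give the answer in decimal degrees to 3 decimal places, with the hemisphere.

Bx = cos φ₂ cos Δλ = -0.404760,  By = cos φ₂ sin Δλ = -0.051651
φₘ = atan2(sin φ₁ + sin φ₂, √((cos φ₁ + Bx)² + By²)) = -87.01156°
λₘ = λ₁ + atan2(By, cos φ₁ + Bx) = 82.50993°

82.510°E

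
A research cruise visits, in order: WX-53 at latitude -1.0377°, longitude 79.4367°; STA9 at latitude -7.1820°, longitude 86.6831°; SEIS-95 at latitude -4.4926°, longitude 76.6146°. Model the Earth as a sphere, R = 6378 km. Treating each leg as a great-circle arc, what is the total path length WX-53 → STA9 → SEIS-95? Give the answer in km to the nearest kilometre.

2210 km

WX-53→STA9: c = 0.165523 rad, d = 1055.71 km
STA9→SEIS-95: c = 0.180991 rad, d = 1154.36 km
Total = 1055.71 + 1154.36 = 2210.07 km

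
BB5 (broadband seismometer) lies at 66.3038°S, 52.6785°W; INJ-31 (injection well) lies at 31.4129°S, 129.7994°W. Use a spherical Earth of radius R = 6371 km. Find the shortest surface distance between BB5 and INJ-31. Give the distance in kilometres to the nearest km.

Δφ = 34.8909°,  Δλ = -77.1209°
a = sin²(Δφ/2) + cos φ₁ cos φ₂ sin²(Δλ/2) = 0.223146
c = 2·arcsin(√a) = 0.983986 rad = 56.3782°
d = R·c = 6371 × 0.983986 = 6269.0 km

6269 km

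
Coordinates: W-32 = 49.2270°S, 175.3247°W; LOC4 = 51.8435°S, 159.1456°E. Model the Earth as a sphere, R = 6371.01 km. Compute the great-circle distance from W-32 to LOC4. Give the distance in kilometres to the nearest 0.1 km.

1818.0 km

Δφ = -2.6165°,  Δλ = -25.5297°
a = sin²(Δφ/2) + cos φ₁ cos φ₂ sin²(Δλ/2) = 0.020218
c = 2·arcsin(√a) = 0.285349 rad = 16.3493°
d = R·c = 6371.01 × 0.285349 = 1818.0 km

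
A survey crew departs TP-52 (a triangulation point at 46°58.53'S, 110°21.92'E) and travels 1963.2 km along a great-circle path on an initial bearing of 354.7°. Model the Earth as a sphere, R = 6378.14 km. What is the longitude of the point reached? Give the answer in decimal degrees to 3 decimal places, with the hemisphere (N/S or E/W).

TP-52: φ = -46.97550°, λ = +110.36533°
δ = d/R = 1963.2/6378.14 = 0.307801 rad
φ₂ = arcsin(sin φ₁ cos δ + cos φ₁ sin δ cos θ)
   = arcsin(-0.73106·0.95300 + 0.68231·0.30296·0.99572) = -29.39789°
λ₂ = λ₁ + atan2(sin θ sin δ cos φ₁, cos δ − sin φ₁ sin φ₂) = 108.52461°

108.525°E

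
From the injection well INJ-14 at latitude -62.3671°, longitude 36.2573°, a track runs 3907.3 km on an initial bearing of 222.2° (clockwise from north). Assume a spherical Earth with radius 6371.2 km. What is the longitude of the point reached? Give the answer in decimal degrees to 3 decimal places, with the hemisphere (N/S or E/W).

δ = d/R = 3907.3/6371.2 = 0.613275 rad
φ₂ = arcsin(sin φ₁ cos δ + cos φ₁ sin δ cos θ)
   = arcsin(-0.88594·0.81777 + 0.46380·0.57555·-0.74080) = -67.25620°
λ₂ = λ₁ + atan2(sin θ sin δ cos φ₁, cos δ − sin φ₁ sin φ₂) = -53.51331°

53.513°W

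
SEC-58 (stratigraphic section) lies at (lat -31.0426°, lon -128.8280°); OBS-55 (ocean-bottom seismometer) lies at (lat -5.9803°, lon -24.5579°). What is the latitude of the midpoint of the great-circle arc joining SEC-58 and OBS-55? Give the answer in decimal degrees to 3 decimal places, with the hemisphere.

Bx = cos φ₂ cos Δλ = -0.245152,  By = cos φ₂ sin Δλ = 0.963870
φₘ = atan2(sin φ₁ + sin φ₂, √((cos φ₁ + Bx)² + By²)) = -28.50193°
λₘ = λ₁ + atan2(By, cos φ₁ + Bx) = -71.22553°

28.502°S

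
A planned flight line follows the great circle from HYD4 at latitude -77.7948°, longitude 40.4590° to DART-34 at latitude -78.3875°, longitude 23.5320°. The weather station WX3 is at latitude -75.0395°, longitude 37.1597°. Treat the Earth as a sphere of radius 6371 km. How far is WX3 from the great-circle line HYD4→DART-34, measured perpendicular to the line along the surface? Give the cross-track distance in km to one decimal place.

318.1 km

δ₁₃ = central angle HYD4→WX3 = 0.049935 rad  (haversine)
θ₁₃ = bearing HYD4→WX3 = 342.683°,  θ₁₂ = bearing HYD4→DART-34 = 252.154°
dₓₜ = R·arcsin(sin δ₁₃ · sin(θ₁₃ − θ₁₂)) = 6371·arcsin(0.04991·sin(90.529°)) = 318.125 km
|dₓₜ| = 318.125 km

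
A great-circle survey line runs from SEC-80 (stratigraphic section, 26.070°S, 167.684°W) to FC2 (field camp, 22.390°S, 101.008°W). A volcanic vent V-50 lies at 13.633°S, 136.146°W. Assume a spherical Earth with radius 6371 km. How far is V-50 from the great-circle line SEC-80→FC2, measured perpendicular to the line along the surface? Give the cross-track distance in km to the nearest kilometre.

δ₁₃ = central angle SEC-80→V-50 = 0.559364 rad  (haversine)
θ₁₃ = bearing SEC-80→V-50 = 73.323°,  θ₁₂ = bearing SEC-80→FC2 = 102.052°
dₓₜ = R·arcsin(sin δ₁₃ · sin(θ₁₃ − θ₁₂)) = 6371·arcsin(0.53065·sin(-28.729°)) = -1643.155 km
|dₓₜ| = 1643.155 km

1643 km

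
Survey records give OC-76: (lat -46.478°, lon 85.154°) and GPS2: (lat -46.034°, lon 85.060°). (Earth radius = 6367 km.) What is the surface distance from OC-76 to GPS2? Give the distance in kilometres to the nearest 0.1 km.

49.9 km

Δφ = 0.4440°,  Δλ = -0.0940°
a = sin²(Δφ/2) + cos φ₁ cos φ₂ sin²(Δλ/2) = 0.000015
c = 2·arcsin(√a) = 0.007832 rad = 0.4487°
d = R·c = 6367 × 0.007832 = 49.9 km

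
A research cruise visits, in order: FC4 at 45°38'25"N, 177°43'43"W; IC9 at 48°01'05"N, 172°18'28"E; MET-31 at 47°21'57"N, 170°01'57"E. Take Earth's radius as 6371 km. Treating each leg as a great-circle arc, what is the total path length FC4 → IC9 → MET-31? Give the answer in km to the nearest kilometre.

987 km

FC4: φ = +45.64028°, λ = -177.72861°
IC9: φ = +48.01806°, λ = +172.30778°
MET-31: φ = +47.36583°, λ = +170.03250°
FC4→IC9: c = 0.125896 rad, d = 802.08 km
IC9→MET-31: c = 0.029052 rad, d = 185.09 km
Total = 802.08 + 185.09 = 987.17 km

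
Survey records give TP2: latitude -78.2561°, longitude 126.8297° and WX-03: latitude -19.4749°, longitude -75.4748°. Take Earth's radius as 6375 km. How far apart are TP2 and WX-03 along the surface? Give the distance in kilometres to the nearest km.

9061 km

Δφ = 58.7812°,  Δλ = 157.6955°
a = sin²(Δφ/2) + cos φ₁ cos φ₂ sin²(Δλ/2) = 0.425560
c = 2·arcsin(√a) = 1.421361 rad = 81.4380°
d = R·c = 6375 × 1.421361 = 9061.2 km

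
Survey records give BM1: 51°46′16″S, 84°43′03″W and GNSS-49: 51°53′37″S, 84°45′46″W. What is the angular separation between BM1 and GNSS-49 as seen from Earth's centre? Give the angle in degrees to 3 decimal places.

0.126°

BM1: φ = -51.77111°, λ = -84.71750°
GNSS-49: φ = -51.89361°, λ = -84.76278°
Δφ = -0.1225°,  Δλ = -0.0453°
a = sin²(Δφ/2) + cos φ₁ cos φ₂ sin²(Δλ/2) = 0.000001
c = 2·arcsin(√a) = 0.002193 rad = 0.1257°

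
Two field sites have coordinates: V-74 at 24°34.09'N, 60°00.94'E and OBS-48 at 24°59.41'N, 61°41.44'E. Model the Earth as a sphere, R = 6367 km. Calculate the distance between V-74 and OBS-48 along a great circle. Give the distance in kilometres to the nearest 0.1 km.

175.4 km

V-74: φ = +24.56817°, λ = +60.01567°
OBS-48: φ = +24.99017°, λ = +61.69067°
Δφ = 0.4220°,  Δλ = 1.6750°
a = sin²(Δφ/2) + cos φ₁ cos φ₂ sin²(Δλ/2) = 0.000190
c = 2·arcsin(√a) = 0.027545 rad = 1.5782°
d = R·c = 6367 × 0.027545 = 175.4 km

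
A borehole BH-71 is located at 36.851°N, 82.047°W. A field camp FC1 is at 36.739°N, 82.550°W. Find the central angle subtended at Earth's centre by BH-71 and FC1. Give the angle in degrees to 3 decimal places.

Δφ = -0.1120°,  Δλ = -0.5030°
a = sin²(Δφ/2) + cos φ₁ cos φ₂ sin²(Δλ/2) = 0.000013
c = 2·arcsin(√a) = 0.007297 rad = 0.4181°

0.418°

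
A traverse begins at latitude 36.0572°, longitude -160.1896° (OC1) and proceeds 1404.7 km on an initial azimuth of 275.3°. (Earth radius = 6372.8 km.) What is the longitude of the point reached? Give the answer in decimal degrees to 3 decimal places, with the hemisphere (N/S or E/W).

175.842°W

δ = d/R = 1404.7/6372.8 = 0.220421 rad
φ₂ = arcsin(sin φ₁ cos δ + cos φ₁ sin δ cos θ)
   = arcsin(0.58859·0.97581 + 0.80843·0.21864·0.09237) = 36.20520°
λ₂ = λ₁ + atan2(sin θ sin δ cos φ₁, cos δ − sin φ₁ sin φ₂) = -175.84215°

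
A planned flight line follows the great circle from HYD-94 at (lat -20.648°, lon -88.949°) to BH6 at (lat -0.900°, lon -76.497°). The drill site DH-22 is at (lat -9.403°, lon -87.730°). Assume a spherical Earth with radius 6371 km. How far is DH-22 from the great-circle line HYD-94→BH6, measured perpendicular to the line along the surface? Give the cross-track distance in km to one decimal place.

568.7 km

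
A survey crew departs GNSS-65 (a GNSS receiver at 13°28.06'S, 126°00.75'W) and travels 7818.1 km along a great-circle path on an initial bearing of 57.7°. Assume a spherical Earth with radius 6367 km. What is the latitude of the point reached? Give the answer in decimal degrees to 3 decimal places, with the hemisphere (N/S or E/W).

GNSS-65: φ = -13.46767°, λ = -126.01250°
δ = d/R = 7818.1/6367 = 1.227910 rad
φ₂ = arcsin(sin φ₁ cos δ + cos φ₁ sin δ cos θ)
   = arcsin(-0.23290·0.33621 + 0.97250·0.94179·0.53435) = 24.27437°
λ₂ = λ₁ + atan2(sin θ sin δ cos φ₁, cos δ − sin φ₁ sin φ₂) = -65.17217°

24.274°N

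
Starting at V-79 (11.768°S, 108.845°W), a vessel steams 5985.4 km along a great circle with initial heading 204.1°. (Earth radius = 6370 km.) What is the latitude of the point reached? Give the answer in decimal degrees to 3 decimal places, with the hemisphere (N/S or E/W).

δ = d/R = 5985.4/6370 = 0.939623 rad
φ₂ = arcsin(sin φ₁ cos δ + cos φ₁ sin δ cos θ)
   = arcsin(-0.20395·0.59009 + 0.97898·0.80734·-0.91283) = -57.33310°
λ₂ = λ₁ + atan2(sin θ sin δ cos φ₁, cos δ − sin φ₁ sin φ₂) = -146.48942°

57.333°S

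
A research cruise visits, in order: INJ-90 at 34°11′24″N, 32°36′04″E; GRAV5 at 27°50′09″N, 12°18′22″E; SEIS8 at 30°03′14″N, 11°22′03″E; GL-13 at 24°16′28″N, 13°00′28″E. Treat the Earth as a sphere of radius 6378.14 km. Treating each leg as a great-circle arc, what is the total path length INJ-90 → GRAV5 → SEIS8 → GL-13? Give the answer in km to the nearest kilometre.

INJ-90: φ = +34.19000°, λ = +32.60111°
GRAV5: φ = +27.83583°, λ = +12.30611°
SEIS8: φ = +30.05389°, λ = +11.36750°
GL-13: φ = +24.27444°, λ = +13.00778°
INJ-90→GRAV5: c = 0.322497 rad, d = 2056.93 km
GRAV5→SEIS8: c = 0.041281 rad, d = 263.29 km
SEIS8→GL-13: c = 0.104032 rad, d = 663.53 km
Total = 2056.93 + 263.29 + 663.53 = 2983.76 km

2984 km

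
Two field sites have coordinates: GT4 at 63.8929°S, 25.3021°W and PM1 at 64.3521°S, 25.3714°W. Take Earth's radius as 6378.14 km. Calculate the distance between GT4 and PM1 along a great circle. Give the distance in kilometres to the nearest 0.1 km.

Δφ = -0.4592°,  Δλ = -0.0693°
a = sin²(Δφ/2) + cos φ₁ cos φ₂ sin²(Δλ/2) = 0.000016
c = 2·arcsin(√a) = 0.008032 rad = 0.4602°
d = R·c = 6378.14 × 0.008032 = 51.2 km

51.2 km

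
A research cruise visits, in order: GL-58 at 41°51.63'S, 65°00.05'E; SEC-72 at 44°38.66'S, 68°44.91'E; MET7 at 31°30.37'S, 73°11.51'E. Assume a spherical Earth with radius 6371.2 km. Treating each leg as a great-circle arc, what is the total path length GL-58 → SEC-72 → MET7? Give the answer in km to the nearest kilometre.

1945 km

GL-58: φ = -41.86050°, λ = +65.00083°
SEC-72: φ = -44.64433°, λ = +68.74850°
MET7: φ = -31.50617°, λ = +73.19183°
GL-58→SEC-72: c = 0.068031 rad, d = 433.44 km
SEC-72→MET7: c = 0.237192 rad, d = 1511.20 km
Total = 433.44 + 1511.20 = 1944.64 km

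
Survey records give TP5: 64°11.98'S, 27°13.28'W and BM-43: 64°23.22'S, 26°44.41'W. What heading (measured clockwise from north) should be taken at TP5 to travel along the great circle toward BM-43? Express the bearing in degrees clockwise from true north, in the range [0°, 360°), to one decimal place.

132.1°

TP5: φ = -64.19967°, λ = -27.22133°
BM-43: φ = -64.38700°, λ = -26.74017°
Δλ = 0.4812°
y = sin Δλ · cos φ₂ = 0.003630
x = cos φ₁ sin φ₂ − sin φ₁ cos φ₂ cos Δλ = -0.003283
θ = atan2(y, x) = 132.1266° → 132.1266° (mod 360°)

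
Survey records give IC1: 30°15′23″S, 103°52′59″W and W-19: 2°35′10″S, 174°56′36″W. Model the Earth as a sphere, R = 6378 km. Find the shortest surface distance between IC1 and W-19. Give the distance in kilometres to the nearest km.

8056 km

IC1: φ = -30.25639°, λ = -103.88306°
W-19: φ = -2.58611°, λ = -174.94333°
Δφ = 27.6703°,  Δλ = -71.0603°
a = sin²(Δφ/2) + cos φ₁ cos φ₂ sin²(Δλ/2) = 0.348595
c = 2·arcsin(√a) = 1.263157 rad = 72.3736°
d = R·c = 6378 × 1.263157 = 8056.4 km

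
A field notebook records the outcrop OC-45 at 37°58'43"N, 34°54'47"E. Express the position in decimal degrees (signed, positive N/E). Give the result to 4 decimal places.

lat: 37.9786° N → +37.9786°
lon: 34.9131° E → +34.9131°

+37.9786°, +34.9131°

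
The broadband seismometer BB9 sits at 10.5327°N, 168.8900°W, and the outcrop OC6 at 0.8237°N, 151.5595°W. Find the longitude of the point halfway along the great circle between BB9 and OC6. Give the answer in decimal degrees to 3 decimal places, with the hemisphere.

160.151°W

Bx = cos φ₂ cos Δλ = 0.954504,  By = cos φ₂ sin Δλ = 0.297852
φₘ = atan2(sin φ₁ + sin φ₂, √((cos φ₁ + Bx)² + By²)) = 5.74332°
λₘ = λ₁ + atan2(By, cos φ₁ + Bx) = -160.15101°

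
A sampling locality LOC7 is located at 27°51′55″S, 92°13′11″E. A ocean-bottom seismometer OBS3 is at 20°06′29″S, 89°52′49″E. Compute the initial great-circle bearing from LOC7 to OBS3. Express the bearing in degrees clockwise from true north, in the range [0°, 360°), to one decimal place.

344.1°

LOC7: φ = -27.86528°, λ = +92.21972°
OBS3: φ = -20.10806°, λ = +89.88028°
Δλ = -2.3394°
y = sin Δλ · cos φ₂ = -0.038332
x = cos φ₁ sin φ₂ − sin φ₁ cos φ₂ cos Δλ = 0.134610
θ = atan2(y, x) = -15.8948° → 344.1052° (mod 360°)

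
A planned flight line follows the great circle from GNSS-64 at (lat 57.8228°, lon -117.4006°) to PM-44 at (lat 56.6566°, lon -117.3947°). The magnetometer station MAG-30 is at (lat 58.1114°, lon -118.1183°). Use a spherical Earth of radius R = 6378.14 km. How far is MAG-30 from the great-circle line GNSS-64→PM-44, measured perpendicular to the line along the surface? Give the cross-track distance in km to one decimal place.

42.1 km

δ₁₃ = central angle GNSS-64→MAG-30 = 0.008337 rad  (haversine)
θ₁₃ = bearing GNSS-64→MAG-30 = 307.471°,  θ₁₂ = bearing GNSS-64→PM-44 = 179.841°
dₓₜ = R·arcsin(sin δ₁₃ · sin(θ₁₃ − θ₁₂)) = 6378.14·arcsin(0.00834·sin(127.630°)) = 42.115 km
|dₓₜ| = 42.115 km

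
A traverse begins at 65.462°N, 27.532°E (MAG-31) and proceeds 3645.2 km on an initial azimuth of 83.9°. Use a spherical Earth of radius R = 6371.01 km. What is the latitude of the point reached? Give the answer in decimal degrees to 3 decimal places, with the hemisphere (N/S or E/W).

δ = d/R = 3645.2/6371.01 = 0.572154 rad
φ₂ = arcsin(sin φ₁ cos δ + cos φ₁ sin δ cos θ)
   = arcsin(0.90969·0.84074 + 0.41530·0.54144·0.10626) = 52.06427°
λ₂ = λ₁ + atan2(sin θ sin δ cos φ₁, cos δ − sin φ₁ sin φ₂) = 88.66347°

52.064°N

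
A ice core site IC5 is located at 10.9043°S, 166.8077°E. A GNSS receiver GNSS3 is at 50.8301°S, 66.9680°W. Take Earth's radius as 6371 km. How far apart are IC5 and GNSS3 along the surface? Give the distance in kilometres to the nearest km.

11420 km

Δφ = -39.9258°,  Δλ = 126.2243°
a = sin²(Δφ/2) + cos φ₁ cos φ₂ sin²(Δλ/2) = 0.609929
c = 2·arcsin(√a) = 1.792465 rad = 102.7007°
d = R·c = 6371 × 1.792465 = 11419.8 km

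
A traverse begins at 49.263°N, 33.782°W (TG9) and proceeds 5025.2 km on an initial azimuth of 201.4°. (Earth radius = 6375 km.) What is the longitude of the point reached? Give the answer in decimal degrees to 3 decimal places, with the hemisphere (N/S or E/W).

48.860°W

δ = d/R = 5025.2/6375 = 0.788267 rad
φ₂ = arcsin(sin φ₁ cos δ + cos φ₁ sin δ cos θ)
   = arcsin(0.75771·0.70508 + 0.65259·0.70913·-0.93106) = 5.93380°
λ₂ = λ₁ + atan2(sin θ sin δ cos φ₁, cos δ − sin φ₁ sin φ₂) = -48.86035°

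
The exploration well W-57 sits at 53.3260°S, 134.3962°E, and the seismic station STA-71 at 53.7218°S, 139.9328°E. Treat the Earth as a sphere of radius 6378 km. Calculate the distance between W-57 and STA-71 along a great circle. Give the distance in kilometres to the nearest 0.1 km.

368.9 km

Δφ = -0.3958°,  Δλ = 5.5366°
a = sin²(Δφ/2) + cos φ₁ cos φ₂ sin²(Δλ/2) = 0.000836
c = 2·arcsin(√a) = 0.057845 rad = 3.3143°
d = R·c = 6378 × 0.057845 = 368.9 km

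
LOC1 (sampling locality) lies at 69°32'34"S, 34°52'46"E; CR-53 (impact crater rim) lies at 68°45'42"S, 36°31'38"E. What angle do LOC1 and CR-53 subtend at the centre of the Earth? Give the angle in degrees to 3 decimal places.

0.977°

LOC1: φ = -69.54278°, λ = +34.87944°
CR-53: φ = -68.76167°, λ = +36.52722°
Δφ = 0.7811°,  Δλ = 1.6478°
a = sin²(Δφ/2) + cos φ₁ cos φ₂ sin²(Δλ/2) = 0.000073
c = 2·arcsin(√a) = 0.017046 rad = 0.9767°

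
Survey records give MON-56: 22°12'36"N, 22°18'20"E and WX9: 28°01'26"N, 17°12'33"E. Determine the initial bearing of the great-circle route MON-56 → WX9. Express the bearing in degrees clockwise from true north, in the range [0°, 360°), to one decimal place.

MON-56: φ = +22.21000°, λ = +22.30556°
WX9: φ = +28.02389°, λ = +17.20917°
Δλ = -5.0964°
y = sin Δλ · cos φ₂ = -0.078416
x = cos φ₁ sin φ₂ − sin φ₁ cos φ₂ cos Δλ = 0.102617
θ = atan2(y, x) = -37.3859° → 322.6141° (mod 360°)

322.6°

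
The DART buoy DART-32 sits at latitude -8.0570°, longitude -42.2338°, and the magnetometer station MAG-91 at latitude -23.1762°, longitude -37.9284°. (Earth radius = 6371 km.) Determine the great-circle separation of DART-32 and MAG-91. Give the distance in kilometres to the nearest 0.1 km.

1742.8 km

Δφ = -15.1192°,  Δλ = 4.3054°
a = sin²(Δφ/2) + cos φ₁ cos φ₂ sin²(Δλ/2) = 0.018592
c = 2·arcsin(√a) = 0.273555 rad = 15.6735°
d = R·c = 6371 × 0.273555 = 1742.8 km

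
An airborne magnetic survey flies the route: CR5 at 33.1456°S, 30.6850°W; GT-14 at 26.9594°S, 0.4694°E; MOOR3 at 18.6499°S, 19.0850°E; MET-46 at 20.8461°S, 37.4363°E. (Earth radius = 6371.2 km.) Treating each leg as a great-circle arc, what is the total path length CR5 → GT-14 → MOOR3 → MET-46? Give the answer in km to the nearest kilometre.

7116 km

CR5→GT-14: c = 0.480977 rad, d = 3064.40 km
GT-14→MOOR3: c = 0.332229 rad, d = 2116.70 km
MOOR3→MET-46: c = 0.303708 rad, d = 1934.99 km
Total = 3064.40 + 2116.70 + 1934.99 = 7116.08 km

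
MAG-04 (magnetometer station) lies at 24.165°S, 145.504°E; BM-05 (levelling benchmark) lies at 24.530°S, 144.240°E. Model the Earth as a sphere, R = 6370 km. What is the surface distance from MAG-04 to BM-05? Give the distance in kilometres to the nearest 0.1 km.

134.3 km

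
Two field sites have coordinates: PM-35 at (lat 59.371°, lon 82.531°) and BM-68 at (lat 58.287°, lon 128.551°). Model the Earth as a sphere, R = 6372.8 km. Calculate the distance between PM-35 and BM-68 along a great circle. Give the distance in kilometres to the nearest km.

2599 km

Δφ = -1.0840°,  Δλ = 46.0200°
a = sin²(Δφ/2) + cos φ₁ cos φ₂ sin²(Δλ/2) = 0.041011
c = 2·arcsin(√a) = 0.407842 rad = 23.3676°
d = R·c = 6372.8 × 0.407842 = 2599.1 km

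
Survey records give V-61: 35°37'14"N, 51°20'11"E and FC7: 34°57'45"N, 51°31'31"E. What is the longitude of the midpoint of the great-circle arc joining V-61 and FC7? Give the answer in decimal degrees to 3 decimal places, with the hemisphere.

51.431°E

V-61: φ = +35.62056°, λ = +51.33639°
FC7: φ = +34.96250°, λ = +51.52528°
Bx = cos φ₂ cos Δλ = 0.819523,  By = cos φ₂ sin Δλ = 0.002702
φₘ = atan2(sin φ₁ + sin φ₂, √((cos φ₁ + Bx)² + By²)) = 35.29156°
λₘ = λ₁ + atan2(By, cos φ₁ + Bx) = 51.43122°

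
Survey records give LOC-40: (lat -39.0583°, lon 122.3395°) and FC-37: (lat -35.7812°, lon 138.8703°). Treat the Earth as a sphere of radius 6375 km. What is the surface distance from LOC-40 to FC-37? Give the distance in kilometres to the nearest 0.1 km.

Δφ = 3.2771°,  Δλ = 16.5308°
a = sin²(Δφ/2) + cos φ₁ cos φ₂ sin²(Δλ/2) = 0.013836
c = 2·arcsin(√a) = 0.235802 rad = 13.5105°
d = R·c = 6375 × 0.235802 = 1503.2 km

1503.2 km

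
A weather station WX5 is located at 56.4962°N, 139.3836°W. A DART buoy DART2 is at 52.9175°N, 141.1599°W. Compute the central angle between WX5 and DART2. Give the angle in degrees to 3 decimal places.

Δφ = -3.5787°,  Δλ = -1.7763°
a = sin²(Δφ/2) + cos φ₁ cos φ₂ sin²(Δλ/2) = 0.001055
c = 2·arcsin(√a) = 0.064972 rad = 3.7226°

3.723°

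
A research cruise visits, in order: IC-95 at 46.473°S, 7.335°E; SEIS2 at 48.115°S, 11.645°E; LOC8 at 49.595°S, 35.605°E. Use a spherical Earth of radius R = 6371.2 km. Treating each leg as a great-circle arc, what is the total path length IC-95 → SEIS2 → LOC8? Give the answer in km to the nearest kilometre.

IC-95→SEIS2: c = 0.058505 rad, d = 372.75 km
SEIS2→LOC8: c = 0.275182 rad, d = 1753.24 km
Total = 372.75 + 1753.24 = 2125.99 km

2126 km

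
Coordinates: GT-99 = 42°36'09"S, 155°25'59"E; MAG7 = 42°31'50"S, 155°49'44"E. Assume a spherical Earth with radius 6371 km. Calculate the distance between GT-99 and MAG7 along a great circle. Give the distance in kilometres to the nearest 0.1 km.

33.4 km

GT-99: φ = -42.60250°, λ = +155.43306°
MAG7: φ = -42.53056°, λ = +155.82889°
Δφ = 0.0719°,  Δλ = 0.3958°
a = sin²(Δφ/2) + cos φ₁ cos φ₂ sin²(Δλ/2) = 0.000007
c = 2·arcsin(√a) = 0.005241 rad = 0.3003°
d = R·c = 6371 × 0.005241 = 33.4 km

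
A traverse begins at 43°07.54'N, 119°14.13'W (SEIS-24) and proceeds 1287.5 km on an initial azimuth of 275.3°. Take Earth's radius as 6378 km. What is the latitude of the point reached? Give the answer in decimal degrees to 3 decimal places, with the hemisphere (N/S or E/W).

43.097°N

SEIS-24: φ = +43.12567°, λ = -119.23550°
δ = d/R = 1287.5/6378 = 0.201866 rad
φ₂ = arcsin(sin φ₁ cos δ + cos φ₁ sin δ cos θ)
   = arcsin(0.68360·0.97969 + 0.72986·0.20050·0.09237) = 43.09709°
λ₂ = λ₁ + atan2(sin θ sin δ cos φ₁, cos δ − sin φ₁ sin φ₂) = -135.10256°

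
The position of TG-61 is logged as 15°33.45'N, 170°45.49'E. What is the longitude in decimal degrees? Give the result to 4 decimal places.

170° + 45.49′/60 = 170 + 0.75817 = 170.7582°

170.7582°E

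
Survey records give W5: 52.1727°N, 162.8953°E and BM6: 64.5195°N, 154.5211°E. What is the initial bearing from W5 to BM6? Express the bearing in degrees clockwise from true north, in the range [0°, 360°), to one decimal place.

Δλ = -8.3742°
y = sin Δλ · cos φ₂ = -0.062654
x = cos φ₁ sin φ₂ − sin φ₁ cos φ₂ cos Δλ = 0.217451
θ = atan2(y, x) = -16.0732° → 343.9268° (mod 360°)

343.9°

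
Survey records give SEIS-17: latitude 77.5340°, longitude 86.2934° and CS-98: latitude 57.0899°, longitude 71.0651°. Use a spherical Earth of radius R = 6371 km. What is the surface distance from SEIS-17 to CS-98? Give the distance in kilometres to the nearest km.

2347 km

Δφ = -20.4441°,  Δλ = -15.2283°
a = sin²(Δφ/2) + cos φ₁ cos φ₂ sin²(Δλ/2) = 0.033552
c = 2·arcsin(√a) = 0.368426 rad = 21.1093°
d = R·c = 6371 × 0.368426 = 2347.2 km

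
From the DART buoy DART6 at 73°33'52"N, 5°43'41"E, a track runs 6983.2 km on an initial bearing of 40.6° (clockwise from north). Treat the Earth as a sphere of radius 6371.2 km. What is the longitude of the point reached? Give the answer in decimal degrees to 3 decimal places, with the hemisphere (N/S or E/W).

137.576°E

DART6: φ = +73.56444°, λ = +5.72806°
δ = d/R = 6983.2/6371.2 = 1.096057 rad
φ₂ = arcsin(sin φ₁ cos δ + cos φ₁ sin δ cos θ)
   = arcsin(0.95914·0.45711 + 0.28294·0.88941·0.75927) = 39.01302°
λ₂ = λ₁ + atan2(sin θ sin δ cos φ₁, cos δ − sin φ₁ sin φ₂) = 137.57568°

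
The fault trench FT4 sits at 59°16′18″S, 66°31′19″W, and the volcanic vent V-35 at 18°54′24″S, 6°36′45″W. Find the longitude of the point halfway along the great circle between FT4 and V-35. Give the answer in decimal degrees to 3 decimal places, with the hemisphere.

FT4: φ = -59.27167°, λ = -66.52194°
V-35: φ = -18.90667°, λ = -6.61250°
Bx = cos φ₂ cos Δλ = 0.474318,  By = cos φ₂ sin Δλ = 0.818553
φₘ = atan2(sin φ₁ + sin φ₂, √((cos φ₁ + Bx)² + By²)) = -42.73878°
λₘ = λ₁ + atan2(By, cos φ₁ + Bx) = -26.80294°

26.803°W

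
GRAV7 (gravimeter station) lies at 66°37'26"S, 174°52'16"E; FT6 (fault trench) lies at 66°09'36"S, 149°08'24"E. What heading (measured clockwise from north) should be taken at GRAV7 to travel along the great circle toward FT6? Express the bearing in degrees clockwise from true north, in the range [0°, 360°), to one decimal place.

GRAV7: φ = -66.62389°, λ = +174.87111°
FT6: φ = -66.16000°, λ = +149.14000°
Δλ = -25.7311°
y = sin Δλ · cos φ₂ = -0.175476
x = cos φ₁ sin φ₂ − sin φ₁ cos φ₂ cos Δλ = -0.028692
θ = atan2(y, x) = -99.2864° → 260.7136° (mod 360°)

260.7°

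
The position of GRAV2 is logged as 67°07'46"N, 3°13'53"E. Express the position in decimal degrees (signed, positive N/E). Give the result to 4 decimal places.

+67.1294°, +3.2314°

lat: 67.1294° N → +67.1294°
lon: 3.2314° E → +3.2314°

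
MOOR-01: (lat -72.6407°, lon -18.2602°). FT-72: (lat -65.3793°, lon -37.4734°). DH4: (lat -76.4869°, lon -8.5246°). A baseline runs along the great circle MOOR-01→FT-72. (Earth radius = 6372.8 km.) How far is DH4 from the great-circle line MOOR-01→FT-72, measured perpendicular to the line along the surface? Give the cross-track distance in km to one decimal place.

204.2 km

δ₁₃ = central angle MOOR-01→DH4 = 0.080723 rad  (haversine)
θ₁₃ = bearing MOOR-01→DH4 = 150.658°,  θ₁₂ = bearing MOOR-01→FT-72 = 307.249°
dₓₜ = R·arcsin(sin δ₁₃ · sin(θ₁₃ − θ₁₂)) = 6372.8·arcsin(0.08064·sin(-156.591°)) = -204.190 km
|dₓₜ| = 204.190 km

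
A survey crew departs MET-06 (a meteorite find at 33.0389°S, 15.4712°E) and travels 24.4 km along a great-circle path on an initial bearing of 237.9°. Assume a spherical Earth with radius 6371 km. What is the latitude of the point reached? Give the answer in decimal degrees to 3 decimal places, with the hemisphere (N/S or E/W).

33.155°S

δ = d/R = 24.4/6371 = 0.003830 rad
φ₂ = arcsin(sin φ₁ cos δ + cos φ₁ sin δ cos θ)
   = arcsin(-0.54521·0.99999 + 0.83830·0.00383·-0.53140) = -33.15531°
λ₂ = λ₁ + atan2(sin θ sin δ cos φ₁, cos δ − sin φ₁ sin φ₂) = 15.24916°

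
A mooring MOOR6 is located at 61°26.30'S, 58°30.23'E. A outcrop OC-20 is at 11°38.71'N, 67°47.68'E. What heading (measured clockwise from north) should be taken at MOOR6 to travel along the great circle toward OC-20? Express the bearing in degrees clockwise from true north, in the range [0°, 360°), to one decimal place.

9.5°

MOOR6: φ = -61.43833°, λ = +58.50383°
OC-20: φ = +11.64517°, λ = +67.79467°
Δλ = 9.2908°
y = sin Δλ · cos φ₂ = 0.158123
x = cos φ₁ sin φ₂ − sin φ₁ cos φ₂ cos Δλ = 0.945445
θ = atan2(y, x) = 9.4947° → 9.4947° (mod 360°)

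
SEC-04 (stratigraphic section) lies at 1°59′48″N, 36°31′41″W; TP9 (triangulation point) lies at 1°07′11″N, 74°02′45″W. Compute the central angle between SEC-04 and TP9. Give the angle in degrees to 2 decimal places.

SEC-04: φ = +1.99667°, λ = -36.52806°
TP9: φ = +1.11972°, λ = -74.04583°
Δφ = -0.8769°,  Δλ = -37.5178°
a = sin²(Δφ/2) + cos φ₁ cos φ₂ sin²(Δλ/2) = 0.103394
c = 2·arcsin(√a) = 0.654730 rad = 37.5133°

37.51°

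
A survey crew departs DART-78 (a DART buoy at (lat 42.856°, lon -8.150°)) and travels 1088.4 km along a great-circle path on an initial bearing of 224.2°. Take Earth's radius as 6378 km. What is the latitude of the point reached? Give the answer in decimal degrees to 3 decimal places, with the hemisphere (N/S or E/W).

δ = d/R = 1088.4/6378 = 0.170649 rad
φ₂ = arcsin(sin φ₁ cos δ + cos φ₁ sin δ cos θ)
   = arcsin(0.68016·0.98547 + 0.73307·0.16982·-0.71691) = 35.52302°
λ₂ = λ₁ + atan2(sin θ sin δ cos φ₁, cos δ − sin φ₁ sin φ₂) = -16.51440°

35.523°N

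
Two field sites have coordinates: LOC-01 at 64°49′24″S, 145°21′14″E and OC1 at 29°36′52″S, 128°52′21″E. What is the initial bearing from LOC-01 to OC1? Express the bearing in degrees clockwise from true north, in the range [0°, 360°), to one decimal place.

335.6°

LOC-01: φ = -64.82333°, λ = +145.35389°
OC1: φ = -29.61444°, λ = +128.87250°
Δλ = -16.4814°
y = sin Δλ · cos φ₂ = -0.246644
x = cos φ₁ sin φ₂ − sin φ₁ cos φ₂ cos Δλ = 0.544232
θ = atan2(y, x) = -24.3799° → 335.6201° (mod 360°)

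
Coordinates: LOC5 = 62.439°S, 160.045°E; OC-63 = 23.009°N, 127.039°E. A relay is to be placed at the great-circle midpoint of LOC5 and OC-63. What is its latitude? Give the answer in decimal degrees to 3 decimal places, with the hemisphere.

Bx = cos φ₂ cos Δλ = 0.771896,  By = cos φ₂ sin Δλ = -0.501390
φₘ = atan2(sin φ₁ + sin φ₂, √((cos φ₁ + Bx)² + By²)) = -20.40318°
λₘ = λ₁ + atan2(By, cos φ₁ + Bx) = 137.94199°

20.403°S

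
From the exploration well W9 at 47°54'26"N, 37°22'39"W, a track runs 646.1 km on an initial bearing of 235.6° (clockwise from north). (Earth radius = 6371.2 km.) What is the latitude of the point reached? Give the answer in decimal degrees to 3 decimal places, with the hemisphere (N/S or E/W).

W9: φ = +47.90722°, λ = -37.37750°
δ = d/R = 646.1/6371.2 = 0.101409 rad
φ₂ = arcsin(sin φ₁ cos δ + cos φ₁ sin δ cos θ)
   = arcsin(0.74206·0.99486 + 0.67033·0.10124·-0.56497) = 44.41965°
λ₂ = λ₁ + atan2(sin θ sin δ cos φ₁, cos δ − sin φ₁ sin φ₂) = -44.09373°

44.420°N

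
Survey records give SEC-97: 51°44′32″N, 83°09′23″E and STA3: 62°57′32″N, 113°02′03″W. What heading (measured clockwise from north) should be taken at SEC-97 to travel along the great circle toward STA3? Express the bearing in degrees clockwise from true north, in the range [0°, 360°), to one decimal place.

8.1°

SEC-97: φ = +51.74222°, λ = +83.15639°
STA3: φ = +62.95889°, λ = -113.03417°
Δλ = 163.8094°
y = sin Δλ · cos φ₂ = 0.126766
x = cos φ₁ sin φ₂ − sin φ₁ cos φ₂ cos Δλ = 0.894342
θ = atan2(y, x) = 8.0675° → 8.0675° (mod 360°)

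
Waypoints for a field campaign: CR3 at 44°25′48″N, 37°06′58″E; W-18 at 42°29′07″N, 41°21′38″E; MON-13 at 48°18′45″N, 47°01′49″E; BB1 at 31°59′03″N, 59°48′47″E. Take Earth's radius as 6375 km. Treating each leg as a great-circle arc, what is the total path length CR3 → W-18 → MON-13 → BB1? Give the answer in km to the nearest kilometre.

3301 km

CR3: φ = +44.43000°, λ = +37.11611°
W-18: φ = +42.48528°, λ = +41.36056°
MON-13: φ = +48.31250°, λ = +47.03028°
BB1: φ = +31.98417°, λ = +59.81306°
CR3→W-18: c = 0.063576 rad, d = 405.30 km
W-18→MON-13: c = 0.123096 rad, d = 784.74 km
MON-13→BB1: c = 0.331099 rad, d = 2110.76 km
Total = 405.30 + 784.74 + 2110.76 = 3300.79 km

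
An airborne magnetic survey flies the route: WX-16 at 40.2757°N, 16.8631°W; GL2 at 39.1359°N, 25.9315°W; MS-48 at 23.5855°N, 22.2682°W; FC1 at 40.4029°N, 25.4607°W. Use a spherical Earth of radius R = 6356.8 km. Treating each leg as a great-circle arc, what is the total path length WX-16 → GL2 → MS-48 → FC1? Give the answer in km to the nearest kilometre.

WX-16→GL2: c = 0.123322 rad, d = 783.93 km
GL2→MS-48: c = 0.276772 rad, d = 1759.38 km
MS-48→FC1: c = 0.297240 rad, d = 1889.49 km
Total = 783.93 + 1759.38 + 1889.49 = 4432.81 km

4433 km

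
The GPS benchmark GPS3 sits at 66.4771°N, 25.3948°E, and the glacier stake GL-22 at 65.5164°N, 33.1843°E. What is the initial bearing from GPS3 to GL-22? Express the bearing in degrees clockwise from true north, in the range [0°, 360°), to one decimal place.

Δλ = 7.7895°
y = sin Δλ · cos φ₂ = 0.056170
x = cos φ₁ sin φ₂ − sin φ₁ cos φ₂ cos Δλ = -0.013260
θ = atan2(y, x) = 103.2829° → 103.2829° (mod 360°)

103.3°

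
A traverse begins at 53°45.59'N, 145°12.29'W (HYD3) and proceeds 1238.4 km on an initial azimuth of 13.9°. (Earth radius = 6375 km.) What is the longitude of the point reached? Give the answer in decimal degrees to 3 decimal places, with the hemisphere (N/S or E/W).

HYD3: φ = +53.75983°, λ = -145.20483°
δ = d/R = 1238.4/6375 = 0.194259 rad
φ₂ = arcsin(sin φ₁ cos δ + cos φ₁ sin δ cos θ)
   = arcsin(0.80655·0.98119 + 0.59117·0.19304·0.97072) = 64.44256°
λ₂ = λ₁ + atan2(sin θ sin δ cos φ₁, cos δ − sin φ₁ sin φ₂) = -139.03411°

139.034°W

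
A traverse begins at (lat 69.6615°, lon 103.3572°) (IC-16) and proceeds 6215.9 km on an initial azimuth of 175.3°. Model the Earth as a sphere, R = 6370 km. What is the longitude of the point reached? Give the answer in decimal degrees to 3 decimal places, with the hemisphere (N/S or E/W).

δ = d/R = 6215.9/6370 = 0.975808 rad
φ₂ = arcsin(sin φ₁ cos δ + cos φ₁ sin δ cos θ)
   = arcsin(0.93766·0.56050 + 0.34757·0.82816·-0.99664) = 13.80889°
λ₂ = λ₁ + atan2(sin θ sin δ cos φ₁, cos δ − sin φ₁ sin φ₂) = 107.36415°

107.364°E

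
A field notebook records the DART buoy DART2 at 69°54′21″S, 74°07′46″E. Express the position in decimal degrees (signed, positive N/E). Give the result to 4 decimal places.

lat: 69.9058° S → -69.9058°
lon: 74.1294° E → +74.1294°

-69.9058°, +74.1294°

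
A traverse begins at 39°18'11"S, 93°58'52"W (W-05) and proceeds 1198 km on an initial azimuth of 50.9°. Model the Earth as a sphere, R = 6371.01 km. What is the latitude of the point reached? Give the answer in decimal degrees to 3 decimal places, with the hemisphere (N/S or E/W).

W-05: φ = -39.30306°, λ = -93.98111°
δ = d/R = 1198/6371.01 = 0.188039 rad
φ₂ = arcsin(sin φ₁ cos δ + cos φ₁ sin δ cos θ)
   = arcsin(-0.63342·0.98237 + 0.77381·0.18693·0.63068) = -32.07503°
λ₂ = λ₁ + atan2(sin θ sin δ cos φ₁, cos δ − sin φ₁ sin φ₂) = -84.12339°

32.075°S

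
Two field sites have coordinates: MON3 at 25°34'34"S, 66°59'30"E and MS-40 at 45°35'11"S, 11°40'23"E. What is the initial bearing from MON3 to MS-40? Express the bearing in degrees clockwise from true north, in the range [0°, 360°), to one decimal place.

230.6°

MON3: φ = -25.57611°, λ = +66.99167°
MS-40: φ = -45.58639°, λ = +11.67306°
Δλ = -55.3186°
y = sin Δλ · cos φ₂ = -0.575493
x = cos φ₁ sin φ₂ − sin φ₁ cos φ₂ cos Δλ = -0.472401
θ = atan2(y, x) = -129.3813° → 230.6187° (mod 360°)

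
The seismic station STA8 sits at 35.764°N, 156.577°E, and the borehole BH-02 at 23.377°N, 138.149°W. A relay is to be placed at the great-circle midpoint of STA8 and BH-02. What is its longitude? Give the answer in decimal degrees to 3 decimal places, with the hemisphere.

Bx = cos φ₂ cos Δλ = 0.383944,  By = cos φ₂ sin Δλ = 0.833758
φₘ = atan2(sin φ₁ + sin φ₂, √((cos φ₁ + Bx)² + By²)) = 33.95092°
λₘ = λ₁ + atan2(By, cos φ₁ + Bx) = -168.52775°

168.528°W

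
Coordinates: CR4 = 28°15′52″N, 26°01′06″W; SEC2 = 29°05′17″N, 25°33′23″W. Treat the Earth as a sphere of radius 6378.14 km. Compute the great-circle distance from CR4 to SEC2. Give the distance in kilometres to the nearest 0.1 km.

CR4: φ = +28.26444°, λ = -26.01833°
SEC2: φ = +29.08806°, λ = -25.55639°
Δφ = 0.8236°,  Δλ = 0.4619°
a = sin²(Δφ/2) + cos φ₁ cos φ₂ sin²(Δλ/2) = 0.000064
c = 2·arcsin(√a) = 0.016021 rad = 0.9179°
d = R·c = 6378.14 × 0.016021 = 102.2 km

102.2 km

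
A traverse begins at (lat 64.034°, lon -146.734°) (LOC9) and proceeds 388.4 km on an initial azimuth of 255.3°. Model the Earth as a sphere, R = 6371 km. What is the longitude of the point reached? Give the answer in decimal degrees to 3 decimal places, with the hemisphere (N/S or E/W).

154.180°W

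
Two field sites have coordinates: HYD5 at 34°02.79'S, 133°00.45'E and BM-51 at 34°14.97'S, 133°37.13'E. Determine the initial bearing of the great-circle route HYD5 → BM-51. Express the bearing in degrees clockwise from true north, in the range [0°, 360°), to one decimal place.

HYD5: φ = -34.04650°, λ = +133.00750°
BM-51: φ = -34.24950°, λ = +133.61883°
Δλ = 0.6113°
y = sin Δλ · cos φ₂ = 0.008819
x = cos φ₁ sin φ₂ − sin φ₁ cos φ₂ cos Δλ = -0.003569
θ = atan2(y, x) = 112.0339° → 112.0339° (mod 360°)

112.0°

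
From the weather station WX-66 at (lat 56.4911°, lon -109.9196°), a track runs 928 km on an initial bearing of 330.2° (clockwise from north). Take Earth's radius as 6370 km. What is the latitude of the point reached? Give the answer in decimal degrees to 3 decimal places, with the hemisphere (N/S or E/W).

δ = d/R = 928/6370 = 0.145683 rad
φ₂ = arcsin(sin φ₁ cos δ + cos φ₁ sin δ cos θ)
   = arcsin(0.83380·0.98941 + 0.55207·0.14517·0.86777) = 63.44588°
λ₂ = λ₁ + atan2(sin θ sin δ cos φ₁, cos δ − sin φ₁ sin φ₂) = -119.20673°

63.446°N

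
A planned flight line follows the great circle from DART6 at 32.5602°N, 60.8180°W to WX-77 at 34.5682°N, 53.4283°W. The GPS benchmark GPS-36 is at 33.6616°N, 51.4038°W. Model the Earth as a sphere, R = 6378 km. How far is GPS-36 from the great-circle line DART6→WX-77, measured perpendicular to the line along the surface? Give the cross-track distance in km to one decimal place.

δ₁₃ = central angle DART6→GPS-36 = 0.138913 rad  (haversine)
θ₁₃ = bearing DART6→GPS-36 = 79.491°,  θ₁₂ = bearing DART6→WX-77 = 69.918°
dₓₜ = R·arcsin(sin δ₁₃ · sin(θ₁₃ − θ₁₂)) = 6378·arcsin(0.13847·sin(9.573°)) = 146.882 km
|dₓₜ| = 146.882 km

146.9 km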